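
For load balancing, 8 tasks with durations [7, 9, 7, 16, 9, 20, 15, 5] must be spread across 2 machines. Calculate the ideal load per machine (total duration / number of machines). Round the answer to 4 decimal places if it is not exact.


Total processing time = 7 + 9 + 7 + 16 + 9 + 20 + 15 + 5 = 88
Number of machines = 2
Ideal balanced load = 88 / 2 = 44.0

44.0


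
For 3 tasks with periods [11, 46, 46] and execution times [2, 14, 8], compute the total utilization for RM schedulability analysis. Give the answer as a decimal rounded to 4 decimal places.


Compute individual utilizations (exact fractions):
  Task 1: C/T = 2/11 (approx. 0.1818)
  Task 2: C/T = 14/46 = 7/23 (approx. 0.3043)
  Task 3: C/T = 8/46 = 4/23 (approx. 0.1739)
Total utilization U = 2/11 + 7/23 + 4/23 = 167/253
Rounded to 4 decimal places: U = 0.6601
RM (Liu & Layland) bound for 3 tasks = 0.779763; compare with U = 167/253 (approx. 0.660079)
U <= bound, so schedulable by RM sufficient condition.

0.6601


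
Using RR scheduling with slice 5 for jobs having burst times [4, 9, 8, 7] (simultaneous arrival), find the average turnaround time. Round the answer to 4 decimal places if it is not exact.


Time quantum = 5
Execution trace:
  J1 runs 4 units, time = 4
  J2 runs 5 units, time = 9
  J3 runs 5 units, time = 14
  J4 runs 5 units, time = 19
  J2 runs 4 units, time = 23
  J3 runs 3 units, time = 26
  J4 runs 2 units, time = 28
Finish times: [4, 23, 26, 28]
Average turnaround = 81/4 = 20.25

20.25


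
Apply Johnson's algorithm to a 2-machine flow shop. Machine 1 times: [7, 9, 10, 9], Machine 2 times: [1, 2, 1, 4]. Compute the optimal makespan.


Apply Johnson's rule:
  Group 1 (a <= b): []
  Group 2 (a > b): [(4, 9, 4), (2, 9, 2), (1, 7, 1), (3, 10, 1)]
Optimal job order: [4, 2, 1, 3]
Schedule:
  Job 4: M1 done at 9, M2 done at 13
  Job 2: M1 done at 18, M2 done at 20
  Job 1: M1 done at 25, M2 done at 26
  Job 3: M1 done at 35, M2 done at 36
Makespan = 36

36


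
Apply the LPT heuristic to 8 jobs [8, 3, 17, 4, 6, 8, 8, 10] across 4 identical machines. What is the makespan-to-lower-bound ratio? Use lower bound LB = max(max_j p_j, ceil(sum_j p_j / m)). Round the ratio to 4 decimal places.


LPT order: [17, 10, 8, 8, 8, 6, 4, 3]
Machine loads after assignment: [17, 17, 16, 14]
LPT makespan = 17
Lower bound = max(max_job, ceil(total/4)) = max(17, 16) = 17
Ratio = 17 / 17 = 1.0

1.0


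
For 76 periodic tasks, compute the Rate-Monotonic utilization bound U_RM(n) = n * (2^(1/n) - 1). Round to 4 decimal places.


Compute 2^(1/76) = 1.0091620748
Subtract 1: 1.0091620748 - 1 = 0.0091620748
Multiply by n: 76 * 0.0091620748 = 0.6963176848
Round to 4 dp: 0.6963

0.6963


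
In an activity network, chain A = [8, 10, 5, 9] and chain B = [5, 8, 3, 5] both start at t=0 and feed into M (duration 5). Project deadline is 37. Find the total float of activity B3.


Forward pass: ES(B3) = sum of predecessors on chain B = 13
EF = ES + duration = 13 + 3 = 16
Backward pass: LF(M) = deadline = 37; LS(M) = 37 - 5 = 32
LF(B3) = LS(M) - sum(successors on chain B) = 32 - 5 = 27
LS = LF - duration = 27 - 3 = 24
Total float = LS - ES = 24 - 13 = 11

11


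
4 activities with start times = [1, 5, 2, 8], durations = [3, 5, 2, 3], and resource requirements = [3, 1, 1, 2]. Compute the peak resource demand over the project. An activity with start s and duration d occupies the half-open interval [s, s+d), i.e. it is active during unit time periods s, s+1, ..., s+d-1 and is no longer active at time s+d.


Each activity i is active on [start_i, start_i + duration_i).
Compute total resource usage per time slot:
  t=0: active resources = [], total = 0
  t=1: active resources = [3], total = 3
  t=2: active resources = [3, 1], total = 4
  t=3: active resources = [3, 1], total = 4
  t=4: active resources = [], total = 0
  t=5: active resources = [1], total = 1
  t=6: active resources = [1], total = 1
  t=7: active resources = [1], total = 1
  t=8: active resources = [1, 2], total = 3
  t=9: active resources = [1, 2], total = 3
  t=10: active resources = [2], total = 2
Peak resource demand = 4

4


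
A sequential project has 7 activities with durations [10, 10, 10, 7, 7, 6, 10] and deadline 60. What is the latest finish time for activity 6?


LF(activity 6) = deadline - sum of successor durations
Successors: activities 7 through 7 with durations [10]
Sum of successor durations = 10
LF = 60 - 10 = 50

50


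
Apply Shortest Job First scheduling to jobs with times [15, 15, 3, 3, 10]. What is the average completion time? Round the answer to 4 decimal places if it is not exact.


SJF order (ascending): [3, 3, 10, 15, 15]
Completion times:
  Job 1: burst=3, C=3
  Job 2: burst=3, C=6
  Job 3: burst=10, C=16
  Job 4: burst=15, C=31
  Job 5: burst=15, C=46
Average completion = 102/5 = 20.4

20.4


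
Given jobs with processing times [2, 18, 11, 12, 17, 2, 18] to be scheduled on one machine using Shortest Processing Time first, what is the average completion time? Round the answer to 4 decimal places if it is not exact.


Sort jobs by processing time (SPT order): [2, 2, 11, 12, 17, 18, 18]
Compute completion times sequentially:
  Job 1: processing = 2, completes at 2
  Job 2: processing = 2, completes at 4
  Job 3: processing = 11, completes at 15
  Job 4: processing = 12, completes at 27
  Job 5: processing = 17, completes at 44
  Job 6: processing = 18, completes at 62
  Job 7: processing = 18, completes at 80
Sum of completion times = 234
Average completion time = 234/7 = 33.4286

33.4286


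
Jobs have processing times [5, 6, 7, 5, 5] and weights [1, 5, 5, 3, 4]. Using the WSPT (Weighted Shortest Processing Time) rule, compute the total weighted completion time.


Compute p/w ratios and sort ascending (WSPT): [(6, 5), (5, 4), (7, 5), (5, 3), (5, 1)]
Compute weighted completion times:
  Job (p=6,w=5): C=6, w*C=5*6=30
  Job (p=5,w=4): C=11, w*C=4*11=44
  Job (p=7,w=5): C=18, w*C=5*18=90
  Job (p=5,w=3): C=23, w*C=3*23=69
  Job (p=5,w=1): C=28, w*C=1*28=28
Total weighted completion time = 261

261


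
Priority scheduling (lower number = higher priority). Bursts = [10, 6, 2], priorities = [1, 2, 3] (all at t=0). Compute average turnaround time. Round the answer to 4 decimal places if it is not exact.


Sort by priority (ascending = highest first):
Order: [(1, 10), (2, 6), (3, 2)]
Completion times:
  Priority 1, burst=10, C=10
  Priority 2, burst=6, C=16
  Priority 3, burst=2, C=18
Average turnaround = 44/3 = 14.6667

14.6667


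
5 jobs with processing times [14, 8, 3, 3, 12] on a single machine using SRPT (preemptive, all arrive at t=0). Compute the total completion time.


Since all jobs arrive at t=0, SRPT equals SPT ordering.
SPT order: [3, 3, 8, 12, 14]
Completion times:
  Job 1: p=3, C=3
  Job 2: p=3, C=6
  Job 3: p=8, C=14
  Job 4: p=12, C=26
  Job 5: p=14, C=40
Total completion time = 3 + 6 + 14 + 26 + 40 = 89

89


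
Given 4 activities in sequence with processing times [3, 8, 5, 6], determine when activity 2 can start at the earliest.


Activity 2 starts after activities 1 through 1 complete.
Predecessor durations: [3]
ES = 3 = 3

3


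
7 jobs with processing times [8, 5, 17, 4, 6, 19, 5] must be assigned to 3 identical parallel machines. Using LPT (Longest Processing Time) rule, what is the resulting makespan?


Sort jobs in decreasing order (LPT): [19, 17, 8, 6, 5, 5, 4]
Assign each job to the least loaded machine:
  Machine 1: jobs [19, 4], load = 23
  Machine 2: jobs [17, 5], load = 22
  Machine 3: jobs [8, 6, 5], load = 19
Makespan = max load = 23

23


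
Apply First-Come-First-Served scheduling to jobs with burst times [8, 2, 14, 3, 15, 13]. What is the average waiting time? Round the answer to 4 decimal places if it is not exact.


FCFS order (as given): [8, 2, 14, 3, 15, 13]
Waiting times:
  Job 1: wait = 0
  Job 2: wait = 8
  Job 3: wait = 10
  Job 4: wait = 24
  Job 5: wait = 27
  Job 6: wait = 42
Sum of waiting times = 111
Average waiting time = 111/6 = 18.5

18.5


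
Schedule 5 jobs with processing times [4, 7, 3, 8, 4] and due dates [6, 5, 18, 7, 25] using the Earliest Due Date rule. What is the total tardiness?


Sort by due date (EDD order): [(7, 5), (4, 6), (8, 7), (3, 18), (4, 25)]
Compute completion times and tardiness:
  Job 1: p=7, d=5, C=7, tardiness=max(0,7-5)=2
  Job 2: p=4, d=6, C=11, tardiness=max(0,11-6)=5
  Job 3: p=8, d=7, C=19, tardiness=max(0,19-7)=12
  Job 4: p=3, d=18, C=22, tardiness=max(0,22-18)=4
  Job 5: p=4, d=25, C=26, tardiness=max(0,26-25)=1
Total tardiness = 24

24


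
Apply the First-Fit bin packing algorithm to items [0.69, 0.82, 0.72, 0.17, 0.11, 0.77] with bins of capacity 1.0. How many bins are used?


Place items sequentially using First-Fit:
  Item 0.69 -> new Bin 1
  Item 0.82 -> new Bin 2
  Item 0.72 -> new Bin 3
  Item 0.17 -> Bin 1 (now 0.86)
  Item 0.11 -> Bin 1 (now 0.97)
  Item 0.77 -> new Bin 4
Total bins used = 4

4


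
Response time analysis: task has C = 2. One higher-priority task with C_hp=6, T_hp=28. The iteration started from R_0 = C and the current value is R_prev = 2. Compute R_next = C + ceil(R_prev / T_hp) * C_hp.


R_next = C + ceil(R_prev / T_hp) * C_hp
ceil(2 / 28) = ceil(0.0714) = 1
Interference = 1 * 6 = 6
R_next = 2 + 6 = 8

8


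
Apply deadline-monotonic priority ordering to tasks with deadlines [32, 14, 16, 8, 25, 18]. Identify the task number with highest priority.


Sort tasks by relative deadline (ascending):
  Task 4: deadline = 8
  Task 2: deadline = 14
  Task 3: deadline = 16
  Task 6: deadline = 18
  Task 5: deadline = 25
  Task 1: deadline = 32
Priority order (highest first): [4, 2, 3, 6, 5, 1]
Highest priority task = 4

4


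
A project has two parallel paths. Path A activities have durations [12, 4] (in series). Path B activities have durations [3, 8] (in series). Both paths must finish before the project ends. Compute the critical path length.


Path A total = 12 + 4 = 16
Path B total = 3 + 8 = 11
Critical path = longest path = max(16, 11) = 16

16


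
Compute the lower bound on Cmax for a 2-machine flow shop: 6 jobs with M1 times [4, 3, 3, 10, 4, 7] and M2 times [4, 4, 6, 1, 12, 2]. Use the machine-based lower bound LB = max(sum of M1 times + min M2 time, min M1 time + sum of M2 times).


LB1 = sum(M1 times) + min(M2 times) = 31 + 1 = 32
LB2 = min(M1 times) + sum(M2 times) = 3 + 29 = 32
Lower bound = max(LB1, LB2) = max(32, 32) = 32

32


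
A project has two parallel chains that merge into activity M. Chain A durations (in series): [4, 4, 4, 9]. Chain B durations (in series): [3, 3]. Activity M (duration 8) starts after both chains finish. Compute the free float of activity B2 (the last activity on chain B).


ES(B2) = sum of predecessors on chain B = 3
EF(B2) = ES + duration = 3 + 3 = 6
Successor of B2 is M. ES(M) = max(sum(A), sum(B)) = max(21, 6) = 21
Free float = ES(successor) - EF(current) = 21 - 6 = 15

15


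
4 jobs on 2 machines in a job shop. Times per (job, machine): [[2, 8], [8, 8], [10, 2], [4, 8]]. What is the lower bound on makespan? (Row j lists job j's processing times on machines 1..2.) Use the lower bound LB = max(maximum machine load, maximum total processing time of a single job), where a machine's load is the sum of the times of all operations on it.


Machine loads:
  Machine 1: 2 + 8 + 10 + 4 = 24
  Machine 2: 8 + 8 + 2 + 8 = 26
Max machine load = 26
Job totals:
  Job 1: 10
  Job 2: 16
  Job 3: 12
  Job 4: 12
Max job total = 16
Lower bound = max(26, 16) = 26

26


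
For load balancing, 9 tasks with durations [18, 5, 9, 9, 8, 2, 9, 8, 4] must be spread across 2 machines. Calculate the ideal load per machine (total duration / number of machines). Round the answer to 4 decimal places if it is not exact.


Total processing time = 18 + 5 + 9 + 9 + 8 + 2 + 9 + 8 + 4 = 72
Number of machines = 2
Ideal balanced load = 72 / 2 = 36.0

36.0


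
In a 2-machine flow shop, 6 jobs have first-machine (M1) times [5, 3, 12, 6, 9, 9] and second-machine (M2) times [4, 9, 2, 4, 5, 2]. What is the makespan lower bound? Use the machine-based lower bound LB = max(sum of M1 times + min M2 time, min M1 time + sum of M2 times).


LB1 = sum(M1 times) + min(M2 times) = 44 + 2 = 46
LB2 = min(M1 times) + sum(M2 times) = 3 + 26 = 29
Lower bound = max(LB1, LB2) = max(46, 29) = 46

46


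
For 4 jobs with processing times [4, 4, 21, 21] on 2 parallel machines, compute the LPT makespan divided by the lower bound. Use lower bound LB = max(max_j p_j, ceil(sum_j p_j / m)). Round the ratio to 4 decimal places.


LPT order: [21, 21, 4, 4]
Machine loads after assignment: [25, 25]
LPT makespan = 25
Lower bound = max(max_job, ceil(total/2)) = max(21, 25) = 25
Ratio = 25 / 25 = 1.0

1.0


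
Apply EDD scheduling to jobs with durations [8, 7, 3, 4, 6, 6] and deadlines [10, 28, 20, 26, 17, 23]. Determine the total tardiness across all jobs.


Sort by due date (EDD order): [(8, 10), (6, 17), (3, 20), (6, 23), (4, 26), (7, 28)]
Compute completion times and tardiness:
  Job 1: p=8, d=10, C=8, tardiness=max(0,8-10)=0
  Job 2: p=6, d=17, C=14, tardiness=max(0,14-17)=0
  Job 3: p=3, d=20, C=17, tardiness=max(0,17-20)=0
  Job 4: p=6, d=23, C=23, tardiness=max(0,23-23)=0
  Job 5: p=4, d=26, C=27, tardiness=max(0,27-26)=1
  Job 6: p=7, d=28, C=34, tardiness=max(0,34-28)=6
Total tardiness = 7

7


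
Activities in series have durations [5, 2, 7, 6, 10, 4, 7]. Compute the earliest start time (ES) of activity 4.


Activity 4 starts after activities 1 through 3 complete.
Predecessor durations: [5, 2, 7]
ES = 5 + 2 + 7 = 14

14


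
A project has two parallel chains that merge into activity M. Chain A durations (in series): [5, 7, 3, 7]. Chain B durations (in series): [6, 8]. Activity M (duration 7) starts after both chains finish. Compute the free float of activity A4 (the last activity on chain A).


ES(A4) = sum of predecessors on chain A = 15
EF(A4) = ES + duration = 15 + 7 = 22
Successor of A4 is M. ES(M) = max(sum(A), sum(B)) = max(22, 14) = 22
Free float = ES(successor) - EF(current) = 22 - 22 = 0

0


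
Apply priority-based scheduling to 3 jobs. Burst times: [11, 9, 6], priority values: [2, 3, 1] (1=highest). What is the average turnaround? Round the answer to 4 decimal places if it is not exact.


Sort by priority (ascending = highest first):
Order: [(1, 6), (2, 11), (3, 9)]
Completion times:
  Priority 1, burst=6, C=6
  Priority 2, burst=11, C=17
  Priority 3, burst=9, C=26
Average turnaround = 49/3 = 16.3333

16.3333


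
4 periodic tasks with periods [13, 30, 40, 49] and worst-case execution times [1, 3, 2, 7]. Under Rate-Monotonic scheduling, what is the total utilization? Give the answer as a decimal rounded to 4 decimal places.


Compute individual utilizations (exact fractions):
  Task 1: C/T = 1/13 (approx. 0.0769)
  Task 2: C/T = 3/30 = 1/10 (approx. 0.1)
  Task 3: C/T = 2/40 = 1/20 (approx. 0.05)
  Task 4: C/T = 7/49 = 1/7 (approx. 0.1429)
Total utilization U = 1/13 + 1/10 + 1/20 + 1/7 = 673/1820
Rounded to 4 decimal places: U = 0.3698
RM (Liu & Layland) bound for 4 tasks = 0.756828; compare with U = 673/1820 (approx. 0.369780)
U <= bound, so schedulable by RM sufficient condition.

0.3698


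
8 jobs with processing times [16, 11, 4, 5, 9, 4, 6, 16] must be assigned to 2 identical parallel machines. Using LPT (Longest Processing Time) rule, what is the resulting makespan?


Sort jobs in decreasing order (LPT): [16, 16, 11, 9, 6, 5, 4, 4]
Assign each job to the least loaded machine:
  Machine 1: jobs [16, 11, 5, 4], load = 36
  Machine 2: jobs [16, 9, 6, 4], load = 35
Makespan = max load = 36

36


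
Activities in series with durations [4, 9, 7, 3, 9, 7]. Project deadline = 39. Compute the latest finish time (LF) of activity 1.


LF(activity 1) = deadline - sum of successor durations
Successors: activities 2 through 6 with durations [9, 7, 3, 9, 7]
Sum of successor durations = 35
LF = 39 - 35 = 4

4


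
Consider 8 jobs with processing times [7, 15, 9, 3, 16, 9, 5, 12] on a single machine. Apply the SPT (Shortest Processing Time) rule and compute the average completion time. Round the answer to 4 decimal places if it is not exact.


Sort jobs by processing time (SPT order): [3, 5, 7, 9, 9, 12, 15, 16]
Compute completion times sequentially:
  Job 1: processing = 3, completes at 3
  Job 2: processing = 5, completes at 8
  Job 3: processing = 7, completes at 15
  Job 4: processing = 9, completes at 24
  Job 5: processing = 9, completes at 33
  Job 6: processing = 12, completes at 45
  Job 7: processing = 15, completes at 60
  Job 8: processing = 16, completes at 76
Sum of completion times = 264
Average completion time = 264/8 = 33.0

33.0


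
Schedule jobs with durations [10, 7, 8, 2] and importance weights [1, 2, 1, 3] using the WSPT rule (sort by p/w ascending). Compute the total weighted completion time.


Compute p/w ratios and sort ascending (WSPT): [(2, 3), (7, 2), (8, 1), (10, 1)]
Compute weighted completion times:
  Job (p=2,w=3): C=2, w*C=3*2=6
  Job (p=7,w=2): C=9, w*C=2*9=18
  Job (p=8,w=1): C=17, w*C=1*17=17
  Job (p=10,w=1): C=27, w*C=1*27=27
Total weighted completion time = 68

68


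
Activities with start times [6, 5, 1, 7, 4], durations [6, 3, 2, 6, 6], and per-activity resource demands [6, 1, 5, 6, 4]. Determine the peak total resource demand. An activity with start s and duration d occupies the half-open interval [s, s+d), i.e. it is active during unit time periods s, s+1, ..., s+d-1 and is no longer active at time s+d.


Each activity i is active on [start_i, start_i + duration_i).
Compute total resource usage per time slot:
  t=0: active resources = [], total = 0
  t=1: active resources = [5], total = 5
  t=2: active resources = [5], total = 5
  t=3: active resources = [], total = 0
  t=4: active resources = [4], total = 4
  t=5: active resources = [1, 4], total = 5
  t=6: active resources = [6, 1, 4], total = 11
  t=7: active resources = [6, 1, 6, 4], total = 17
  t=8: active resources = [6, 6, 4], total = 16
  t=9: active resources = [6, 6, 4], total = 16
  t=10: active resources = [6, 6], total = 12
  t=11: active resources = [6, 6], total = 12
  t=12: active resources = [6], total = 6
Peak resource demand = 17

17


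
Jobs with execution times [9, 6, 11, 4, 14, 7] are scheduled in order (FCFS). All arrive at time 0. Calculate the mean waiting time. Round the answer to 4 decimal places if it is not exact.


FCFS order (as given): [9, 6, 11, 4, 14, 7]
Waiting times:
  Job 1: wait = 0
  Job 2: wait = 9
  Job 3: wait = 15
  Job 4: wait = 26
  Job 5: wait = 30
  Job 6: wait = 44
Sum of waiting times = 124
Average waiting time = 124/6 = 20.6667

20.6667


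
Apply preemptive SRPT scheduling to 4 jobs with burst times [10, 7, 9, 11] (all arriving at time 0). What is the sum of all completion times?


Since all jobs arrive at t=0, SRPT equals SPT ordering.
SPT order: [7, 9, 10, 11]
Completion times:
  Job 1: p=7, C=7
  Job 2: p=9, C=16
  Job 3: p=10, C=26
  Job 4: p=11, C=37
Total completion time = 7 + 16 + 26 + 37 = 86

86


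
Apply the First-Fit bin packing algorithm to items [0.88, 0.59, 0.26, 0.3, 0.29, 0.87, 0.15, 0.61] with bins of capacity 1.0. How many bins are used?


Place items sequentially using First-Fit:
  Item 0.88 -> new Bin 1
  Item 0.59 -> new Bin 2
  Item 0.26 -> Bin 2 (now 0.85)
  Item 0.3 -> new Bin 3
  Item 0.29 -> Bin 3 (now 0.59)
  Item 0.87 -> new Bin 4
  Item 0.15 -> Bin 2 (now 1.0)
  Item 0.61 -> new Bin 5
Total bins used = 5

5


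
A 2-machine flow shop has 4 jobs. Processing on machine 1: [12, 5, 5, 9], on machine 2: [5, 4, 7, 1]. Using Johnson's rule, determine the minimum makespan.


Apply Johnson's rule:
  Group 1 (a <= b): [(3, 5, 7)]
  Group 2 (a > b): [(1, 12, 5), (2, 5, 4), (4, 9, 1)]
Optimal job order: [3, 1, 2, 4]
Schedule:
  Job 3: M1 done at 5, M2 done at 12
  Job 1: M1 done at 17, M2 done at 22
  Job 2: M1 done at 22, M2 done at 26
  Job 4: M1 done at 31, M2 done at 32
Makespan = 32

32


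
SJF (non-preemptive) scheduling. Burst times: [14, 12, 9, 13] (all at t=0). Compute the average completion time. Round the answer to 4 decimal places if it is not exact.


SJF order (ascending): [9, 12, 13, 14]
Completion times:
  Job 1: burst=9, C=9
  Job 2: burst=12, C=21
  Job 3: burst=13, C=34
  Job 4: burst=14, C=48
Average completion = 112/4 = 28.0

28.0


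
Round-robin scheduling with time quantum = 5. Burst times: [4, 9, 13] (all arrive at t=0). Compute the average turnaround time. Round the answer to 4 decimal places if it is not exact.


Time quantum = 5
Execution trace:
  J1 runs 4 units, time = 4
  J2 runs 5 units, time = 9
  J3 runs 5 units, time = 14
  J2 runs 4 units, time = 18
  J3 runs 5 units, time = 23
  J3 runs 3 units, time = 26
Finish times: [4, 18, 26]
Average turnaround = 48/3 = 16.0

16.0


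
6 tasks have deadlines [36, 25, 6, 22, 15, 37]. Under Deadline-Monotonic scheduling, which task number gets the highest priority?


Sort tasks by relative deadline (ascending):
  Task 3: deadline = 6
  Task 5: deadline = 15
  Task 4: deadline = 22
  Task 2: deadline = 25
  Task 1: deadline = 36
  Task 6: deadline = 37
Priority order (highest first): [3, 5, 4, 2, 1, 6]
Highest priority task = 3

3


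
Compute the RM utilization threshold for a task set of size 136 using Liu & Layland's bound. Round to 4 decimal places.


Compute 2^(1/136) = 1.0051096806
Subtract 1: 1.0051096806 - 1 = 0.0051096806
Multiply by n: 136 * 0.0051096806 = 0.6949165616
Round to 4 dp: 0.6949

0.6949


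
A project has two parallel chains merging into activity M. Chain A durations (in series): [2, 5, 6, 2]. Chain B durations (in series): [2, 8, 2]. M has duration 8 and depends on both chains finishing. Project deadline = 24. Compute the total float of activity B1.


Forward pass: ES(B1) = sum of predecessors on chain B = 0
EF = ES + duration = 0 + 2 = 2
Backward pass: LF(M) = deadline = 24; LS(M) = 24 - 8 = 16
LF(B1) = LS(M) - sum(successors on chain B) = 16 - 10 = 6
LS = LF - duration = 6 - 2 = 4
Total float = LS - ES = 4 - 0 = 4

4


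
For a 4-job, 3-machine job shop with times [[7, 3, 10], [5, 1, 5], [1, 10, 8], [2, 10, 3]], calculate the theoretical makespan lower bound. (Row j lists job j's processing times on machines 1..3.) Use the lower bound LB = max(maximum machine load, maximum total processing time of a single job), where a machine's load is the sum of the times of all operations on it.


Machine loads:
  Machine 1: 7 + 5 + 1 + 2 = 15
  Machine 2: 3 + 1 + 10 + 10 = 24
  Machine 3: 10 + 5 + 8 + 3 = 26
Max machine load = 26
Job totals:
  Job 1: 20
  Job 2: 11
  Job 3: 19
  Job 4: 15
Max job total = 20
Lower bound = max(26, 20) = 26

26


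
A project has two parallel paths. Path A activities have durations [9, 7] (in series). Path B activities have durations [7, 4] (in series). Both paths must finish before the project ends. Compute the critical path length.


Path A total = 9 + 7 = 16
Path B total = 7 + 4 = 11
Critical path = longest path = max(16, 11) = 16

16


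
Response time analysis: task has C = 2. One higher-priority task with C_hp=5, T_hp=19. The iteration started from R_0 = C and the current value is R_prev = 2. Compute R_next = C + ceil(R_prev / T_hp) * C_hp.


R_next = C + ceil(R_prev / T_hp) * C_hp
ceil(2 / 19) = ceil(0.1053) = 1
Interference = 1 * 5 = 5
R_next = 2 + 5 = 7

7


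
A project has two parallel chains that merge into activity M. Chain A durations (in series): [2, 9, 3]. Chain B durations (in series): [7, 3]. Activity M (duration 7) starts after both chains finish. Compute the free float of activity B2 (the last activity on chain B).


ES(B2) = sum of predecessors on chain B = 7
EF(B2) = ES + duration = 7 + 3 = 10
Successor of B2 is M. ES(M) = max(sum(A), sum(B)) = max(14, 10) = 14
Free float = ES(successor) - EF(current) = 14 - 10 = 4

4


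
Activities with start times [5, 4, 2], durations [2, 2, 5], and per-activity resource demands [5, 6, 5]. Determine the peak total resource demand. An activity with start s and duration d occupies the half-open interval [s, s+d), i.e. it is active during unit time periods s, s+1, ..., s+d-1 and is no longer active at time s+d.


Each activity i is active on [start_i, start_i + duration_i).
Compute total resource usage per time slot:
  t=0: active resources = [], total = 0
  t=1: active resources = [], total = 0
  t=2: active resources = [5], total = 5
  t=3: active resources = [5], total = 5
  t=4: active resources = [6, 5], total = 11
  t=5: active resources = [5, 6, 5], total = 16
  t=6: active resources = [5, 5], total = 10
Peak resource demand = 16

16


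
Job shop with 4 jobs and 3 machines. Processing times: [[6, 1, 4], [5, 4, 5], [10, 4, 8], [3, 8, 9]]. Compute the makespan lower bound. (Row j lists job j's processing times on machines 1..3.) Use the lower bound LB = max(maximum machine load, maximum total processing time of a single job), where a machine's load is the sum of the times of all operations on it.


Machine loads:
  Machine 1: 6 + 5 + 10 + 3 = 24
  Machine 2: 1 + 4 + 4 + 8 = 17
  Machine 3: 4 + 5 + 8 + 9 = 26
Max machine load = 26
Job totals:
  Job 1: 11
  Job 2: 14
  Job 3: 22
  Job 4: 20
Max job total = 22
Lower bound = max(26, 22) = 26

26


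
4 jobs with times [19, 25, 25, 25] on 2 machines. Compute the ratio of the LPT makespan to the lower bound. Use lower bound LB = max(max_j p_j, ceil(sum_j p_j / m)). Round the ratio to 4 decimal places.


LPT order: [25, 25, 25, 19]
Machine loads after assignment: [50, 44]
LPT makespan = 50
Lower bound = max(max_job, ceil(total/2)) = max(25, 47) = 47
Ratio = 50 / 47 = 1.0638

1.0638


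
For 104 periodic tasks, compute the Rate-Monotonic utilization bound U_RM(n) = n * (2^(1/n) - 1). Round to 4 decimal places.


Compute 2^(1/104) = 1.0066871365
Subtract 1: 1.0066871365 - 1 = 0.0066871365
Multiply by n: 104 * 0.0066871365 = 0.6954621960
Round to 4 dp: 0.6955

0.6955


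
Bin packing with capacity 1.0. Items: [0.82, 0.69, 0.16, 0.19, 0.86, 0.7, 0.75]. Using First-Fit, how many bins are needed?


Place items sequentially using First-Fit:
  Item 0.82 -> new Bin 1
  Item 0.69 -> new Bin 2
  Item 0.16 -> Bin 1 (now 0.98)
  Item 0.19 -> Bin 2 (now 0.88)
  Item 0.86 -> new Bin 3
  Item 0.7 -> new Bin 4
  Item 0.75 -> new Bin 5
Total bins used = 5

5


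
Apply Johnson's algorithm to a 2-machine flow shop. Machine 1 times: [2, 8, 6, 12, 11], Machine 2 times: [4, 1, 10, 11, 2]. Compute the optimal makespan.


Apply Johnson's rule:
  Group 1 (a <= b): [(1, 2, 4), (3, 6, 10)]
  Group 2 (a > b): [(4, 12, 11), (5, 11, 2), (2, 8, 1)]
Optimal job order: [1, 3, 4, 5, 2]
Schedule:
  Job 1: M1 done at 2, M2 done at 6
  Job 3: M1 done at 8, M2 done at 18
  Job 4: M1 done at 20, M2 done at 31
  Job 5: M1 done at 31, M2 done at 33
  Job 2: M1 done at 39, M2 done at 40
Makespan = 40

40


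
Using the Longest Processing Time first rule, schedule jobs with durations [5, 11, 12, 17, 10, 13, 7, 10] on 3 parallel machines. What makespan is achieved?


Sort jobs in decreasing order (LPT): [17, 13, 12, 11, 10, 10, 7, 5]
Assign each job to the least loaded machine:
  Machine 1: jobs [17, 10], load = 27
  Machine 2: jobs [13, 10, 7], load = 30
  Machine 3: jobs [12, 11, 5], load = 28
Makespan = max load = 30

30


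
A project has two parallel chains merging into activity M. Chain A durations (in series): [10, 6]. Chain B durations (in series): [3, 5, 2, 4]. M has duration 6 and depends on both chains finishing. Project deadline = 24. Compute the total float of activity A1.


Forward pass: ES(A1) = sum of predecessors on chain A = 0
EF = ES + duration = 0 + 10 = 10
Backward pass: LF(M) = deadline = 24; LS(M) = 24 - 6 = 18
LF(A1) = LS(M) - sum(successors on chain A) = 18 - 6 = 12
LS = LF - duration = 12 - 10 = 2
Total float = LS - ES = 2 - 0 = 2

2


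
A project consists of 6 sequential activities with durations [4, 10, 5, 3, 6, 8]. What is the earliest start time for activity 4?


Activity 4 starts after activities 1 through 3 complete.
Predecessor durations: [4, 10, 5]
ES = 4 + 10 + 5 = 19

19


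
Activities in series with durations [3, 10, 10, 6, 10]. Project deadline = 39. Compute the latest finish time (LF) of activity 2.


LF(activity 2) = deadline - sum of successor durations
Successors: activities 3 through 5 with durations [10, 6, 10]
Sum of successor durations = 26
LF = 39 - 26 = 13

13


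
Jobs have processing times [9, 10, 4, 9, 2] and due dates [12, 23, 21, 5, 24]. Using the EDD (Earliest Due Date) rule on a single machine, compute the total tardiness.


Sort by due date (EDD order): [(9, 5), (9, 12), (4, 21), (10, 23), (2, 24)]
Compute completion times and tardiness:
  Job 1: p=9, d=5, C=9, tardiness=max(0,9-5)=4
  Job 2: p=9, d=12, C=18, tardiness=max(0,18-12)=6
  Job 3: p=4, d=21, C=22, tardiness=max(0,22-21)=1
  Job 4: p=10, d=23, C=32, tardiness=max(0,32-23)=9
  Job 5: p=2, d=24, C=34, tardiness=max(0,34-24)=10
Total tardiness = 30

30


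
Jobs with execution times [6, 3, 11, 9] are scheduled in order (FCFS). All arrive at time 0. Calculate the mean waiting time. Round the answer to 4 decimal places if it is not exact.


FCFS order (as given): [6, 3, 11, 9]
Waiting times:
  Job 1: wait = 0
  Job 2: wait = 6
  Job 3: wait = 9
  Job 4: wait = 20
Sum of waiting times = 35
Average waiting time = 35/4 = 8.75

8.75


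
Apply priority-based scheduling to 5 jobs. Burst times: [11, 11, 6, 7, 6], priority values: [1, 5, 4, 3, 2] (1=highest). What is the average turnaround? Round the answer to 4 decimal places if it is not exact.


Sort by priority (ascending = highest first):
Order: [(1, 11), (2, 6), (3, 7), (4, 6), (5, 11)]
Completion times:
  Priority 1, burst=11, C=11
  Priority 2, burst=6, C=17
  Priority 3, burst=7, C=24
  Priority 4, burst=6, C=30
  Priority 5, burst=11, C=41
Average turnaround = 123/5 = 24.6

24.6


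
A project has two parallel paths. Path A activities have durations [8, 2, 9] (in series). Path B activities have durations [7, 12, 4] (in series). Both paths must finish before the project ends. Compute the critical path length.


Path A total = 8 + 2 + 9 = 19
Path B total = 7 + 12 + 4 = 23
Critical path = longest path = max(19, 23) = 23

23


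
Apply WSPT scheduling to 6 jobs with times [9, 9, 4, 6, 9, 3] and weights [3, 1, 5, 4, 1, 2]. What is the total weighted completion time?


Compute p/w ratios and sort ascending (WSPT): [(4, 5), (6, 4), (3, 2), (9, 3), (9, 1), (9, 1)]
Compute weighted completion times:
  Job (p=4,w=5): C=4, w*C=5*4=20
  Job (p=6,w=4): C=10, w*C=4*10=40
  Job (p=3,w=2): C=13, w*C=2*13=26
  Job (p=9,w=3): C=22, w*C=3*22=66
  Job (p=9,w=1): C=31, w*C=1*31=31
  Job (p=9,w=1): C=40, w*C=1*40=40
Total weighted completion time = 223

223


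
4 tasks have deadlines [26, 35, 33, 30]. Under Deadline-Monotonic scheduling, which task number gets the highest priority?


Sort tasks by relative deadline (ascending):
  Task 1: deadline = 26
  Task 4: deadline = 30
  Task 3: deadline = 33
  Task 2: deadline = 35
Priority order (highest first): [1, 4, 3, 2]
Highest priority task = 1

1


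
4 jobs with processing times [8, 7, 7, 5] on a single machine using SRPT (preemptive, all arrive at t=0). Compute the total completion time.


Since all jobs arrive at t=0, SRPT equals SPT ordering.
SPT order: [5, 7, 7, 8]
Completion times:
  Job 1: p=5, C=5
  Job 2: p=7, C=12
  Job 3: p=7, C=19
  Job 4: p=8, C=27
Total completion time = 5 + 12 + 19 + 27 = 63

63


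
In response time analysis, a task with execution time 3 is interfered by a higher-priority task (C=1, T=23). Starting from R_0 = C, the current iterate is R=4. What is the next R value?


R_next = C + ceil(R_prev / T_hp) * C_hp
ceil(4 / 23) = ceil(0.1739) = 1
Interference = 1 * 1 = 1
R_next = 3 + 1 = 4
R_next = R_prev, so the iteration has converged (response time = 4).

4


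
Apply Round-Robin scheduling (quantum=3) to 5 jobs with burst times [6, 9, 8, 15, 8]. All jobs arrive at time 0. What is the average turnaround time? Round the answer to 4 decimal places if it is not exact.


Time quantum = 3
Execution trace:
  J1 runs 3 units, time = 3
  J2 runs 3 units, time = 6
  J3 runs 3 units, time = 9
  J4 runs 3 units, time = 12
  J5 runs 3 units, time = 15
  J1 runs 3 units, time = 18
  J2 runs 3 units, time = 21
  J3 runs 3 units, time = 24
  J4 runs 3 units, time = 27
  J5 runs 3 units, time = 30
  J2 runs 3 units, time = 33
  J3 runs 2 units, time = 35
  J4 runs 3 units, time = 38
  J5 runs 2 units, time = 40
  J4 runs 3 units, time = 43
  J4 runs 3 units, time = 46
Finish times: [18, 33, 35, 46, 40]
Average turnaround = 172/5 = 34.4

34.4


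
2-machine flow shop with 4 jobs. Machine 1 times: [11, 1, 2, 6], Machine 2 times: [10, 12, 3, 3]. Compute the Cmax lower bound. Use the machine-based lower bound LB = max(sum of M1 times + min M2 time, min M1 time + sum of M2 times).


LB1 = sum(M1 times) + min(M2 times) = 20 + 3 = 23
LB2 = min(M1 times) + sum(M2 times) = 1 + 28 = 29
Lower bound = max(LB1, LB2) = max(23, 29) = 29

29


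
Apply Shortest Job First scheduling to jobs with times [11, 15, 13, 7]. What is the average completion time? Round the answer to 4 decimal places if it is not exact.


SJF order (ascending): [7, 11, 13, 15]
Completion times:
  Job 1: burst=7, C=7
  Job 2: burst=11, C=18
  Job 3: burst=13, C=31
  Job 4: burst=15, C=46
Average completion = 102/4 = 25.5

25.5


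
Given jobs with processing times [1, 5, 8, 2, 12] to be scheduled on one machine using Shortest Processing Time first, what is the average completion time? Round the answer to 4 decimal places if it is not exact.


Sort jobs by processing time (SPT order): [1, 2, 5, 8, 12]
Compute completion times sequentially:
  Job 1: processing = 1, completes at 1
  Job 2: processing = 2, completes at 3
  Job 3: processing = 5, completes at 8
  Job 4: processing = 8, completes at 16
  Job 5: processing = 12, completes at 28
Sum of completion times = 56
Average completion time = 56/5 = 11.2

11.2


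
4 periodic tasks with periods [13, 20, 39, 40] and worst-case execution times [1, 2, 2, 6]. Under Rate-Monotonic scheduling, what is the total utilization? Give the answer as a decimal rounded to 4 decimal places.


Compute individual utilizations (exact fractions):
  Task 1: C/T = 1/13 (approx. 0.0769)
  Task 2: C/T = 2/20 = 1/10 (approx. 0.1)
  Task 3: C/T = 2/39 (approx. 0.0513)
  Task 4: C/T = 6/40 = 3/20 (approx. 0.15)
Total utilization U = 1/13 + 1/10 + 2/39 + 3/20 = 59/156
Rounded to 4 decimal places: U = 0.3782
RM (Liu & Layland) bound for 4 tasks = 0.756828; compare with U = 59/156 (approx. 0.378205)
U <= bound, so schedulable by RM sufficient condition.

0.3782


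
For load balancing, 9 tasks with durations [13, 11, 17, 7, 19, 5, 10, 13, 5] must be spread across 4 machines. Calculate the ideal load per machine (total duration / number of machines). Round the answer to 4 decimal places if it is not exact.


Total processing time = 13 + 11 + 17 + 7 + 19 + 5 + 10 + 13 + 5 = 100
Number of machines = 4
Ideal balanced load = 100 / 4 = 25.0

25.0


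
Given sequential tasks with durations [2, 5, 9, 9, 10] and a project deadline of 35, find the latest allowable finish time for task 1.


LF(activity 1) = deadline - sum of successor durations
Successors: activities 2 through 5 with durations [5, 9, 9, 10]
Sum of successor durations = 33
LF = 35 - 33 = 2

2


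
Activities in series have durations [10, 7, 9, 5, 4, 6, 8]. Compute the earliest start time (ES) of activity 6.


Activity 6 starts after activities 1 through 5 complete.
Predecessor durations: [10, 7, 9, 5, 4]
ES = 10 + 7 + 9 + 5 + 4 = 35

35


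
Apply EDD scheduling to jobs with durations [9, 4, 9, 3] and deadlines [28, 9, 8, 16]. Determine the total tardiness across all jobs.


Sort by due date (EDD order): [(9, 8), (4, 9), (3, 16), (9, 28)]
Compute completion times and tardiness:
  Job 1: p=9, d=8, C=9, tardiness=max(0,9-8)=1
  Job 2: p=4, d=9, C=13, tardiness=max(0,13-9)=4
  Job 3: p=3, d=16, C=16, tardiness=max(0,16-16)=0
  Job 4: p=9, d=28, C=25, tardiness=max(0,25-28)=0
Total tardiness = 5

5


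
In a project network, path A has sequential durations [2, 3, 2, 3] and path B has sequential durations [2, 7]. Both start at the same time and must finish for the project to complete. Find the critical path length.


Path A total = 2 + 3 + 2 + 3 = 10
Path B total = 2 + 7 = 9
Critical path = longest path = max(10, 9) = 10

10


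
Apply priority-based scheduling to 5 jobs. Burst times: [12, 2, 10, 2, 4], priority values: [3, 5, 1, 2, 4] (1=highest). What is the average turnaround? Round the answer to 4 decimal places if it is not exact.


Sort by priority (ascending = highest first):
Order: [(1, 10), (2, 2), (3, 12), (4, 4), (5, 2)]
Completion times:
  Priority 1, burst=10, C=10
  Priority 2, burst=2, C=12
  Priority 3, burst=12, C=24
  Priority 4, burst=4, C=28
  Priority 5, burst=2, C=30
Average turnaround = 104/5 = 20.8

20.8


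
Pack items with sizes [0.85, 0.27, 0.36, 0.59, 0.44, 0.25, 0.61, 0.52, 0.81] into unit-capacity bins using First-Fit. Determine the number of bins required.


Place items sequentially using First-Fit:
  Item 0.85 -> new Bin 1
  Item 0.27 -> new Bin 2
  Item 0.36 -> Bin 2 (now 0.63)
  Item 0.59 -> new Bin 3
  Item 0.44 -> new Bin 4
  Item 0.25 -> Bin 2 (now 0.88)
  Item 0.61 -> new Bin 5
  Item 0.52 -> Bin 4 (now 0.96)
  Item 0.81 -> new Bin 6
Total bins used = 6

6


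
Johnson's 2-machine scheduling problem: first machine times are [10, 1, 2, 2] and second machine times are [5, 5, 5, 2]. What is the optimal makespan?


Apply Johnson's rule:
  Group 1 (a <= b): [(2, 1, 5), (3, 2, 5), (4, 2, 2)]
  Group 2 (a > b): [(1, 10, 5)]
Optimal job order: [2, 3, 4, 1]
Schedule:
  Job 2: M1 done at 1, M2 done at 6
  Job 3: M1 done at 3, M2 done at 11
  Job 4: M1 done at 5, M2 done at 13
  Job 1: M1 done at 15, M2 done at 20
Makespan = 20

20


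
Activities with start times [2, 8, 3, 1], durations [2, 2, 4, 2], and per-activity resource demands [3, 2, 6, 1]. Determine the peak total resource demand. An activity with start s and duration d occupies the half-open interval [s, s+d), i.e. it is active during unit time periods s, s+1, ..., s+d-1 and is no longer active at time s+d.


Each activity i is active on [start_i, start_i + duration_i).
Compute total resource usage per time slot:
  t=0: active resources = [], total = 0
  t=1: active resources = [1], total = 1
  t=2: active resources = [3, 1], total = 4
  t=3: active resources = [3, 6], total = 9
  t=4: active resources = [6], total = 6
  t=5: active resources = [6], total = 6
  t=6: active resources = [6], total = 6
  t=7: active resources = [], total = 0
  t=8: active resources = [2], total = 2
  t=9: active resources = [2], total = 2
Peak resource demand = 9

9


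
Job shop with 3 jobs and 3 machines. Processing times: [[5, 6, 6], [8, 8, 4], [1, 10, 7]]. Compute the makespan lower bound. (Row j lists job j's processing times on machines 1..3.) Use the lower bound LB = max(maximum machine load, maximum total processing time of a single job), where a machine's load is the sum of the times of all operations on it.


Machine loads:
  Machine 1: 5 + 8 + 1 = 14
  Machine 2: 6 + 8 + 10 = 24
  Machine 3: 6 + 4 + 7 = 17
Max machine load = 24
Job totals:
  Job 1: 17
  Job 2: 20
  Job 3: 18
Max job total = 20
Lower bound = max(24, 20) = 24

24


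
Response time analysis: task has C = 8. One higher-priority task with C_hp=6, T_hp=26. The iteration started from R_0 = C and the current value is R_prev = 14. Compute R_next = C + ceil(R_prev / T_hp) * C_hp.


R_next = C + ceil(R_prev / T_hp) * C_hp
ceil(14 / 26) = ceil(0.5385) = 1
Interference = 1 * 6 = 6
R_next = 8 + 6 = 14
R_next = R_prev, so the iteration has converged (response time = 14).

14


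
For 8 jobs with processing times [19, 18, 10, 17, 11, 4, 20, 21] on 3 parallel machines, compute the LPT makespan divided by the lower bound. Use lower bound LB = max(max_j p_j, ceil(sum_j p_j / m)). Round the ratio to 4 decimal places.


LPT order: [21, 20, 19, 18, 17, 11, 10, 4]
Machine loads after assignment: [42, 41, 37]
LPT makespan = 42
Lower bound = max(max_job, ceil(total/3)) = max(21, 40) = 40
Ratio = 42 / 40 = 1.05

1.05
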